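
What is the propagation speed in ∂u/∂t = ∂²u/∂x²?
Infinite. The heat equation is parabolic, not hyperbolic, so disturbances propagate instantly.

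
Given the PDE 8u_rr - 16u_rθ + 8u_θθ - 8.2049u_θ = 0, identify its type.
The second-order coefficients are A = 8, B = -16, C = 8. Since B² - 4AC = 0 = 0, this is a parabolic PDE.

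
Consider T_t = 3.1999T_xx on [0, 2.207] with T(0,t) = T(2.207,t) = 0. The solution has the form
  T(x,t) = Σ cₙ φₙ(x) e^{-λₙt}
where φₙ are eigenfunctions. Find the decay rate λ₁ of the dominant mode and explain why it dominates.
Eigenvalues: λₙ = 3.1999n²π²/2.207².
First three modes:
  n=1: λ₁ = 3.1999π²/2.207² ≈ 6.484
  n=2: λ₂ = 12.7996π²/2.207² ≈ 25.935 (4× faster decay)
  n=3: λ₃ = 28.7991π²/2.207² ≈ 58.354 (9× faster decay)
As t → ∞, higher modes decay exponentially faster. The n=1 mode dominates: T ~ c₁ sin(πx/2.207) e^{-λ₁t}.
Decay rate: λ₁ = 3.1999π²/2.207² ≈ 6.484.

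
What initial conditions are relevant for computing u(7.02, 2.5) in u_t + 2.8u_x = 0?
A single point: x = 0.02. The characteristic through (7.02, 2.5) is x - 2.8t = const, so x = 7.02 - 2.8·2.5 = 0.02.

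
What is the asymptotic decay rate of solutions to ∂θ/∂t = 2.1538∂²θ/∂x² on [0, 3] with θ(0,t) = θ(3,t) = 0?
Eigenvalues: λₙ = 2.1538n²π²/3².
First three modes:
  n=1: λ₁ = 2.1538π²/3² ≈ 2.362
  n=2: λ₂ = 8.6152π²/3² ≈ 9.448 (4× faster decay)
  n=3: λ₃ = 19.3842π²/3² ≈ 21.257 (9× faster decay)
As t → ∞, higher modes decay exponentially faster. The n=1 mode dominates: θ ~ c₁ sin(πx/3) e^{-λ₁t}.
Decay rate: λ₁ = 2.1538π²/3² ≈ 2.362.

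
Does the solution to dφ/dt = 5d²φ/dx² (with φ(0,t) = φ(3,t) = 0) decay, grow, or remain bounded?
φ → 0. Heat diffuses out through both boundaries.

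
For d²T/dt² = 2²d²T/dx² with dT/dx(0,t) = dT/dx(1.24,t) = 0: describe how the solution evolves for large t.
T oscillates about a mean that drifts linearly in t (generically unbounded; no decay). There is no damping, so the nonconstant modes persist as standing waves (energy conserved, no decay). But with Neumann conditions at both ends the constant mode has eigenvalue 0: the spatial mean M(t) of T satisfies M'' = 0, so M(t) = M(0) + M'(0)·t. Unless the initial velocity has zero mean (∫T_t(x,0)dx = 0), the solution grows linearly in t (unbounded, though not exponentially); if it does have zero mean, the solution stays bounded and simply oscillates.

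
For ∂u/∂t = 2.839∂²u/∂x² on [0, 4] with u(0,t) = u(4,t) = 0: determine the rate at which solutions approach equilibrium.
Eigenvalues: λₙ = 2.839n²π²/4².
First three modes:
  n=1: λ₁ = 2.839π²/4² ≈ 1.751
  n=2: λ₂ = 11.356π²/4² ≈ 7.005 (4× faster decay)
  n=3: λ₃ = 25.551π²/4² ≈ 15.761 (9× faster decay)
As t → ∞, higher modes decay exponentially faster. The n=1 mode dominates: u ~ c₁ sin(πx/4) e^{-λ₁t}.
Decay rate: λ₁ = 2.839π²/4² ≈ 1.751.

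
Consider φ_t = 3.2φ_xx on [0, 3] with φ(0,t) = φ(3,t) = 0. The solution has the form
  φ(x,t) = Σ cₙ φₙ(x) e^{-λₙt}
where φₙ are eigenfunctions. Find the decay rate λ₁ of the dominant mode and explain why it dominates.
Eigenvalues: λₙ = 3.2n²π²/3².
First three modes:
  n=1: λ₁ = 3.2π²/3² ≈ 3.509
  n=2: λ₂ = 12.8π²/3² ≈ 14.037 (4× faster decay)
  n=3: λ₃ = 28.8π²/3² ≈ 31.583 (9× faster decay)
As t → ∞, higher modes decay exponentially faster. The n=1 mode dominates: φ ~ c₁ sin(πx/3) e^{-λ₁t}.
Decay rate: λ₁ = 3.2π²/3² ≈ 3.509.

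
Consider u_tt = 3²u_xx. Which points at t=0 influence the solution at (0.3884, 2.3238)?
Domain of dependence: [-6.583, 7.3598]. Signals travel at speed 3, so data within |x - 0.3884| ≤ 3·2.3238 = 6.9714 can reach the point.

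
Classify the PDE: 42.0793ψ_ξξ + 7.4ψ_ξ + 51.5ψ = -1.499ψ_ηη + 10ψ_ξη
Rewriting in standard form: 42.0793ψ_ξξ - 10ψ_ξη + 1.499ψ_ηη + 7.4ψ_ξ + 51.5ψ = 0. A = 42.0793, B = -10, C = 1.499. Discriminant B² - 4AC = -152.3074828. Since -152.3074828 < 0, elliptic.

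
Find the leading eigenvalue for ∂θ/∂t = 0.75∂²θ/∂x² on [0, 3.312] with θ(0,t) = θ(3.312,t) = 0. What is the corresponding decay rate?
Eigenvalues: λₙ = 0.75n²π²/3.312².
First three modes:
  n=1: λ₁ = 0.75π²/3.312² ≈ 0.675
  n=2: λ₂ = 3π²/3.312² ≈ 2.699 (4× faster decay)
  n=3: λ₃ = 6.75π²/3.312² ≈ 6.073 (9× faster decay)
As t → ∞, higher modes decay exponentially faster. The n=1 mode dominates: θ ~ c₁ sin(πx/3.312) e^{-λ₁t}.
Decay rate: λ₁ = 0.75π²/3.312² ≈ 0.675.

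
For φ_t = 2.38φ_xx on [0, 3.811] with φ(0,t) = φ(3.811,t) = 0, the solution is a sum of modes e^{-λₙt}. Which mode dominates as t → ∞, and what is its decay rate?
Eigenvalues: λₙ = 2.38n²π²/3.811².
First three modes:
  n=1: λ₁ = 2.38π²/3.811² ≈ 1.617
  n=2: λ₂ = 9.52π²/3.811² ≈ 6.469 (4× faster decay)
  n=3: λ₃ = 21.42π²/3.811² ≈ 14.556 (9× faster decay)
As t → ∞, higher modes decay exponentially faster. The n=1 mode dominates: φ ~ c₁ sin(πx/3.811) e^{-λ₁t}.
Decay rate: λ₁ = 2.38π²/3.811² ≈ 1.617.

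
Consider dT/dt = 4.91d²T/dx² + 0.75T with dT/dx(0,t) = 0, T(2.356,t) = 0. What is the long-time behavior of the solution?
As t → ∞, T → 0. Diffusion dominates reaction (r=0.75 < κπ²/(4L²)≈2.18); solution decays.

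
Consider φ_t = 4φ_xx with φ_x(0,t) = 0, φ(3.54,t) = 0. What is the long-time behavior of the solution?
As t → ∞, φ → 0. Heat escapes through the Dirichlet boundary.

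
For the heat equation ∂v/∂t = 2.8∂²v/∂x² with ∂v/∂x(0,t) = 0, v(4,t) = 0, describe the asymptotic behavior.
v → 0. Heat escapes through the Dirichlet boundary.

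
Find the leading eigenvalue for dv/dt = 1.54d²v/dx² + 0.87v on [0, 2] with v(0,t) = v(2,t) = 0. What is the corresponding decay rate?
Eigenvalues: λₙ = 1.54n²π²/2² - 0.87.
First three modes:
  n=1: λ₁ = 1.54π²/2² - 0.87 ≈ 2.93
  n=2: λ₂ = 6.16π²/2² - 0.87 ≈ 14.329
  n=3: λ₃ = 13.86π²/2² - 0.87 ≈ 33.328
Since 1.54π²/2² ≈ 3.8 > 0.87, all λₙ > 0.
The n=1 mode decays slowest → dominates as t → ∞.
Asymptotic: v ~ c₁ sin(πx/2) e^{-λ₁t} with decay rate λ₁ ≈ 2.93.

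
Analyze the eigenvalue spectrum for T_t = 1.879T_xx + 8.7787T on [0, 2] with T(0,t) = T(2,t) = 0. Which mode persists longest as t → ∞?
Eigenvalues: λₙ = 1.879n²π²/2² - 8.7787.
First three modes:
  n=1: λ₁ = 1.879π²/2² - 8.7787 ≈ -4.142
  n=2: λ₂ = 7.516π²/2² - 8.7787 ≈ 9.766
  n=3: λ₃ = 16.911π²/2² - 8.7787 ≈ 32.948
Since 1.879π²/2² ≈ 4.636 < 8.7787, λ₁ < 0.
The n=1 mode grows fastest (−λₙ is largest for n=1) → dominates.
Asymptotic: T ~ c₁ sin(πx/2) e^{4.142t} (exponential growth at rate −λ₁ ≈ 4.142).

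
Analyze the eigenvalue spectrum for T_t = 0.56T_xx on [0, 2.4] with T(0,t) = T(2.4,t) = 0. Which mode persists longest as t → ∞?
Eigenvalues: λₙ = 0.56n²π²/2.4².
First three modes:
  n=1: λ₁ = 0.56π²/2.4² ≈ 0.96
  n=2: λ₂ = 2.24π²/2.4² ≈ 3.838 (4× faster decay)
  n=3: λ₃ = 5.04π²/2.4² ≈ 8.636 (9× faster decay)
As t → ∞, higher modes decay exponentially faster. The n=1 mode dominates: T ~ c₁ sin(πx/2.4) e^{-λ₁t}.
Decay rate: λ₁ = 0.56π²/2.4² ≈ 0.96.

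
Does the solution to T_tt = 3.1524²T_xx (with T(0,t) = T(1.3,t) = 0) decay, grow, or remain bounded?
T oscillates (no decay). Energy is conserved; the solution oscillates indefinitely as standing waves.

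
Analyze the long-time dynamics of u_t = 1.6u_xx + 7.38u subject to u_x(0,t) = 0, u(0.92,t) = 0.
Long-time behavior: u grows unboundedly. Reaction dominates diffusion (r=7.38 > κπ²/(4L²)≈4.66); solution grows exponentially.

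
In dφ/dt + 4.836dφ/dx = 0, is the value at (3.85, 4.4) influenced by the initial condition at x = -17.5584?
No. Only data at x = -17.4284 affects (3.85, 4.4). Advection has one-way propagation along characteristics.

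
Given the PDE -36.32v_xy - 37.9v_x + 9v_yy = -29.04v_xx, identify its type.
Rewriting in standard form: 29.04v_xx - 36.32v_xy + 9v_yy - 37.9v_x = 0. The second-order coefficients are A = 29.04, B = -36.32, C = 9. Since B² - 4AC = 273.7024 > 0, this is a hyperbolic PDE.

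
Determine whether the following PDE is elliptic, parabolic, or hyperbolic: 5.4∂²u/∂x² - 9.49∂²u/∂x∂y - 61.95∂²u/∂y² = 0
Coefficients: A = 5.4, B = -9.49, C = -61.95. B² - 4AC = 1428.1801, which is positive, so the equation is hyperbolic.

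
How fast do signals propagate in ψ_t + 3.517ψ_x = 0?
Speed = 3.517. Information travels along x - 3.517t = const (rightward).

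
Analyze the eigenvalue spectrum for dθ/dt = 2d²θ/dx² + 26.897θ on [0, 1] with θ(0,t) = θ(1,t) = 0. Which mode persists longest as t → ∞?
Eigenvalues: λₙ = 2n²π²/1² - 26.897.
First three modes:
  n=1: λ₁ = 2π² - 26.897 ≈ -7.158
  n=2: λ₂ = 8π² - 26.897 ≈ 52.06
  n=3: λ₃ = 18π² - 26.897 ≈ 150.756
Since 2π² ≈ 19.739 < 26.897, λ₁ < 0.
The n=1 mode grows fastest (−λₙ is largest for n=1) → dominates.
Asymptotic: θ ~ c₁ sin(πx/1) e^{7.158t} (exponential growth at rate −λ₁ ≈ 7.158).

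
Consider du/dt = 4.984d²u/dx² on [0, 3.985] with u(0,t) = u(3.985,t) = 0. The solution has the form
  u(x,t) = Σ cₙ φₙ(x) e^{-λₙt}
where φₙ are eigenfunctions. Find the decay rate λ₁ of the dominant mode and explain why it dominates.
Eigenvalues: λₙ = 4.984n²π²/3.985².
First three modes:
  n=1: λ₁ = 4.984π²/3.985² ≈ 3.098
  n=2: λ₂ = 19.936π²/3.985² ≈ 12.39 (4× faster decay)
  n=3: λ₃ = 44.856π²/3.985² ≈ 27.878 (9× faster decay)
As t → ∞, higher modes decay exponentially faster. The n=1 mode dominates: u ~ c₁ sin(πx/3.985) e^{-λ₁t}.
Decay rate: λ₁ = 4.984π²/3.985² ≈ 3.098.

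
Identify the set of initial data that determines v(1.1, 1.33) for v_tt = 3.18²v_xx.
Domain of dependence: [-3.1294, 5.3294]. Signals travel at speed 3.18, so data within |x - 1.1| ≤ 3.18·1.33 = 4.2294 can reach the point.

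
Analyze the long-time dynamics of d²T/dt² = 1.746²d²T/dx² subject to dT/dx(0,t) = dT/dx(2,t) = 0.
Long-time behavior: T oscillates about a mean that drifts linearly in t (generically unbounded; no decay). There is no damping, so the nonconstant modes persist as standing waves (energy conserved, no decay). But with Neumann conditions at both ends the constant mode has eigenvalue 0: the spatial mean M(t) of T satisfies M'' = 0, so M(t) = M(0) + M'(0)·t. Unless the initial velocity has zero mean (∫T_t(x,0)dx = 0), the solution grows linearly in t (unbounded, though not exponentially); if it does have zero mean, the solution stays bounded and simply oscillates.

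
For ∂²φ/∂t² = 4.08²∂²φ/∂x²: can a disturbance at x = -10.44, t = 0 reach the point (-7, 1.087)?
Yes. The domain of dependence is [-11.43496, -2.56504], and -10.44 ∈ [-11.43496, -2.56504].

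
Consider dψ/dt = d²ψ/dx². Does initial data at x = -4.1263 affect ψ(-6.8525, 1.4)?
Yes, for any finite x. The heat equation has infinite propagation speed, so all initial data affects all points at any t > 0.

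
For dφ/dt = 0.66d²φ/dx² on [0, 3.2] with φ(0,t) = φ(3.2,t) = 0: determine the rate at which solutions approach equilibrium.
Eigenvalues: λₙ = 0.66n²π²/3.2².
First three modes:
  n=1: λ₁ = 0.66π²/3.2² ≈ 0.636
  n=2: λ₂ = 2.64π²/3.2² ≈ 2.545 (4× faster decay)
  n=3: λ₃ = 5.94π²/3.2² ≈ 5.725 (9× faster decay)
As t → ∞, higher modes decay exponentially faster. The n=1 mode dominates: φ ~ c₁ sin(πx/3.2) e^{-λ₁t}.
Decay rate: λ₁ = 0.66π²/3.2² ≈ 0.636.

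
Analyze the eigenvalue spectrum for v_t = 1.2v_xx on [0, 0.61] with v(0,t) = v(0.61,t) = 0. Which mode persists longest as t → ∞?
Eigenvalues: λₙ = 1.2n²π²/0.61².
First three modes:
  n=1: λ₁ = 1.2π²/0.61² ≈ 31.829
  n=2: λ₂ = 4.8π²/0.61² ≈ 127.316 (4× faster decay)
  n=3: λ₃ = 10.8π²/0.61² ≈ 286.46 (9× faster decay)
As t → ∞, higher modes decay exponentially faster. The n=1 mode dominates: v ~ c₁ sin(πx/0.61) e^{-λ₁t}.
Decay rate: λ₁ = 1.2π²/0.61² ≈ 31.829.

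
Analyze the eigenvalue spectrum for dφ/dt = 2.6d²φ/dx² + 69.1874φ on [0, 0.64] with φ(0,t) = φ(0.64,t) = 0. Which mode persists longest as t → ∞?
Eigenvalues: λₙ = 2.6n²π²/0.64² - 69.1874.
First three modes:
  n=1: λ₁ = 2.6π²/0.64² - 69.1874 ≈ -6.539
  n=2: λ₂ = 10.4π²/0.64² - 69.1874 ≈ 181.408
  n=3: λ₃ = 23.4π²/0.64² - 69.1874 ≈ 494.652
Since 2.6π²/0.64² ≈ 62.649 < 69.1874, λ₁ < 0.
The n=1 mode grows fastest (−λₙ is largest for n=1) → dominates.
Asymptotic: φ ~ c₁ sin(πx/0.64) e^{6.539t} (exponential growth at rate −λ₁ ≈ 6.539).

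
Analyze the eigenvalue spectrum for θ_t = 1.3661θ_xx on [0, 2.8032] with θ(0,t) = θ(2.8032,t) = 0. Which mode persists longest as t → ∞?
Eigenvalues: λₙ = 1.3661n²π²/2.8032².
First three modes:
  n=1: λ₁ = 1.3661π²/2.8032² ≈ 1.716
  n=2: λ₂ = 5.4644π²/2.8032² ≈ 6.863 (4× faster decay)
  n=3: λ₃ = 12.2949π²/2.8032² ≈ 15.442 (9× faster decay)
As t → ∞, higher modes decay exponentially faster. The n=1 mode dominates: θ ~ c₁ sin(πx/2.8032) e^{-λ₁t}.
Decay rate: λ₁ = 1.3661π²/2.8032² ≈ 1.716.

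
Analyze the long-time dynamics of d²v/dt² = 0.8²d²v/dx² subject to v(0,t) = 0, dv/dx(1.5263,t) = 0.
Long-time behavior: v oscillates (no decay). Energy is conserved; the solution oscillates indefinitely as standing waves.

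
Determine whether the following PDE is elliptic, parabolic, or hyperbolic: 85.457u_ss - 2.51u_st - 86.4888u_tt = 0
Coefficients: A = 85.457, B = -2.51, C = -86.4888. B² - 4AC = 29570.5936264, which is positive, so the equation is hyperbolic.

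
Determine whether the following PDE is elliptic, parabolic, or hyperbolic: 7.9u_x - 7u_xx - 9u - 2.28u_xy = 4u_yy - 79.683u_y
Rewriting in standard form: -7u_xx - 2.28u_xy - 4u_yy + 7.9u_x + 79.683u_y - 9u = 0. Coefficients: A = -7, B = -2.28, C = -4. B² - 4AC = -106.8016, which is negative, so the equation is elliptic.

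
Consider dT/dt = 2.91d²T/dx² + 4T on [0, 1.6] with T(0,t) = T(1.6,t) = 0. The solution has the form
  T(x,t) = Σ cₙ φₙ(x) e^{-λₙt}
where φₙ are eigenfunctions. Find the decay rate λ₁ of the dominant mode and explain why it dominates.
Eigenvalues: λₙ = 2.91n²π²/1.6² - 4.
First three modes:
  n=1: λ₁ = 2.91π²/1.6² - 4 ≈ 7.219
  n=2: λ₂ = 11.64π²/1.6² - 4 ≈ 40.876
  n=3: λ₃ = 26.19π²/1.6² - 4 ≈ 96.971
Since 2.91π²/1.6² ≈ 11.219 > 4, all λₙ > 0.
The n=1 mode decays slowest → dominates as t → ∞.
Asymptotic: T ~ c₁ sin(πx/1.6) e^{-λ₁t} with decay rate λ₁ ≈ 7.219.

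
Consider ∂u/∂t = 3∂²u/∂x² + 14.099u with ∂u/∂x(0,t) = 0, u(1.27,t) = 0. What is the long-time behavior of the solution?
As t → ∞, u grows unboundedly. Reaction dominates diffusion (r=14.099 > κπ²/(4L²)≈4.59); solution grows exponentially.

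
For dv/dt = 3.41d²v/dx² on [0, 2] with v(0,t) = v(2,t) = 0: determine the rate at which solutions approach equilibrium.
Eigenvalues: λₙ = 3.41n²π²/2².
First three modes:
  n=1: λ₁ = 3.41π²/2² ≈ 8.414
  n=2: λ₂ = 13.64π²/2² ≈ 33.655 (4× faster decay)
  n=3: λ₃ = 30.69π²/2² ≈ 75.725 (9× faster decay)
As t → ∞, higher modes decay exponentially faster. The n=1 mode dominates: v ~ c₁ sin(πx/2) e^{-λ₁t}.
Decay rate: λ₁ = 3.41π²/2² ≈ 8.414.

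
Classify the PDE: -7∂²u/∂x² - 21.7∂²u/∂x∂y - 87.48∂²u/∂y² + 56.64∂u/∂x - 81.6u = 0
A = -7, B = -21.7, C = -87.48. Discriminant B² - 4AC = -1978.55. Since -1978.55 < 0, elliptic.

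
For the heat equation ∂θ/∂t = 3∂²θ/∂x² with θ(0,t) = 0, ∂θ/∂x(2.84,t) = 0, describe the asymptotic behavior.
θ → 0. Heat escapes through the Dirichlet boundary.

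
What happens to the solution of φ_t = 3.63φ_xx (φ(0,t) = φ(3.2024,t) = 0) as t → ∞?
φ → 0. Heat diffuses out through both boundaries.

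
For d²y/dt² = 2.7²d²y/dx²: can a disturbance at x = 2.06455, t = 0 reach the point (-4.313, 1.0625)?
No. The domain of dependence is [-7.18175, -1.44425], and 2.06455 is outside this interval.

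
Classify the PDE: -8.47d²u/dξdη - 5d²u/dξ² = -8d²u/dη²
Rewriting in standard form: -5d²u/dξ² - 8.47d²u/dξdη + 8d²u/dη² = 0. A = -5, B = -8.47, C = 8. Discriminant B² - 4AC = 231.7409. Since 231.7409 > 0, hyperbolic.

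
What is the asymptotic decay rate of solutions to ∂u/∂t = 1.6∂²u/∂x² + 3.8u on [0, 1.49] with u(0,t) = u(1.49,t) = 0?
Eigenvalues: λₙ = 1.6n²π²/1.49² - 3.8.
First three modes:
  n=1: λ₁ = 1.6π²/1.49² - 3.8 ≈ 3.313
  n=2: λ₂ = 6.4π²/1.49² - 3.8 ≈ 24.652
  n=3: λ₃ = 14.4π²/1.49² - 3.8 ≈ 60.216
Since 1.6π²/1.49² ≈ 7.113 > 3.8, all λₙ > 0.
The n=1 mode decays slowest → dominates as t → ∞.
Asymptotic: u ~ c₁ sin(πx/1.49) e^{-λ₁t} with decay rate λ₁ ≈ 3.313.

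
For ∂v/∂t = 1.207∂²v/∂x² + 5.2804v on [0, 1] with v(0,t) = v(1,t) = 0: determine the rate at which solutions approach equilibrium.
Eigenvalues: λₙ = 1.207n²π²/1² - 5.2804.
First three modes:
  n=1: λ₁ = 1.207π² - 5.2804 ≈ 6.632
  n=2: λ₂ = 4.828π² - 5.2804 ≈ 42.37
  n=3: λ₃ = 10.863π² - 5.2804 ≈ 101.933
Since 1.207π² ≈ 11.913 > 5.2804, all λₙ > 0.
The n=1 mode decays slowest → dominates as t → ∞.
Asymptotic: v ~ c₁ sin(πx/1) e^{-λ₁t} with decay rate λ₁ ≈ 6.632.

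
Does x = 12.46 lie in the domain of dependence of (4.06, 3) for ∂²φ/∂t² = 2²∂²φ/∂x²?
No. The domain of dependence is [-1.94, 10.06], and 12.46 is outside this interval.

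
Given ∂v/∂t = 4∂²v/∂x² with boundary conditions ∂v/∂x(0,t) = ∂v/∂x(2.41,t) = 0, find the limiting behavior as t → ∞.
v → constant (steady state). Heat is conserved (no flux at boundaries); solution approaches the spatial average.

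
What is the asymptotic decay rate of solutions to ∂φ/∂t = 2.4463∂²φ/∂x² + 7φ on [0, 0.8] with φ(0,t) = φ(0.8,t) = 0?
Eigenvalues: λₙ = 2.4463n²π²/0.8² - 7.
First three modes:
  n=1: λ₁ = 2.4463π²/0.8² - 7 ≈ 30.725
  n=2: λ₂ = 9.7852π²/0.8² - 7 ≈ 143.9
  n=3: λ₃ = 22.0167π²/0.8² - 7 ≈ 332.525
Since 2.4463π²/0.8² ≈ 37.725 > 7, all λₙ > 0.
The n=1 mode decays slowest → dominates as t → ∞.
Asymptotic: φ ~ c₁ sin(πx/0.8) e^{-λ₁t} with decay rate λ₁ ≈ 30.725.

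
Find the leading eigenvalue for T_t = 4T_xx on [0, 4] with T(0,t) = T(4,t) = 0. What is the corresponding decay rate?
Eigenvalues: λₙ = 4n²π²/4².
First three modes:
  n=1: λ₁ = 4π²/4² ≈ 2.467
  n=2: λ₂ = 16π²/4² ≈ 9.87 (4× faster decay)
  n=3: λ₃ = 36π²/4² ≈ 22.207 (9× faster decay)
As t → ∞, higher modes decay exponentially faster. The n=1 mode dominates: T ~ c₁ sin(πx/4) e^{-λ₁t}.
Decay rate: λ₁ = 4π²/4² ≈ 2.467.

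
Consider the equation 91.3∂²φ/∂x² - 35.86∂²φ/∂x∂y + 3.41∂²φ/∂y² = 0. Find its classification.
Hyperbolic. (A = 91.3, B = -35.86, C = 3.41 gives B² - 4AC = 40.6076.)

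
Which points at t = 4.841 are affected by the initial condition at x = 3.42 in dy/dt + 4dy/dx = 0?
At x = 22.784. The characteristic carries data from (3.42, 0) to (22.784, 4.841).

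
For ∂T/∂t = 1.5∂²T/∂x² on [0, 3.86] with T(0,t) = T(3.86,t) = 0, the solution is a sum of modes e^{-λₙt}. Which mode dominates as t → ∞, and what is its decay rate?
Eigenvalues: λₙ = 1.5n²π²/3.86².
First three modes:
  n=1: λ₁ = 1.5π²/3.86² ≈ 0.994
  n=2: λ₂ = 6π²/3.86² ≈ 3.974 (4× faster decay)
  n=3: λ₃ = 13.5π²/3.86² ≈ 8.942 (9× faster decay)
As t → ∞, higher modes decay exponentially faster. The n=1 mode dominates: T ~ c₁ sin(πx/3.86) e^{-λ₁t}.
Decay rate: λ₁ = 1.5π²/3.86² ≈ 0.994.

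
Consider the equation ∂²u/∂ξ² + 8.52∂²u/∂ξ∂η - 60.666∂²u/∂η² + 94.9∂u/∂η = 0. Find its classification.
Hyperbolic. (A = 1, B = 8.52, C = -60.666 gives B² - 4AC = 315.2544.)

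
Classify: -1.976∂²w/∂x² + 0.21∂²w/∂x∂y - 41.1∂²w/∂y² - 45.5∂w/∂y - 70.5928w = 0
Elliptic (discriminant = -324.8103).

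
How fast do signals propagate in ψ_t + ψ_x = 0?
Speed = 1. Information travels along x - 1t = const (rightward).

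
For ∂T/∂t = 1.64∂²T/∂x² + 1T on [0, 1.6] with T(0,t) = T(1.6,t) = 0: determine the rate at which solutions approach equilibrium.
Eigenvalues: λₙ = 1.64n²π²/1.6² - 1.
First three modes:
  n=1: λ₁ = 1.64π²/1.6² - 1 ≈ 5.323
  n=2: λ₂ = 6.56π²/1.6² - 1 ≈ 24.291
  n=3: λ₃ = 14.76π²/1.6² - 1 ≈ 55.904
Since 1.64π²/1.6² ≈ 6.323 > 1, all λₙ > 0.
The n=1 mode decays slowest → dominates as t → ∞.
Asymptotic: T ~ c₁ sin(πx/1.6) e^{-λ₁t} with decay rate λ₁ ≈ 5.323.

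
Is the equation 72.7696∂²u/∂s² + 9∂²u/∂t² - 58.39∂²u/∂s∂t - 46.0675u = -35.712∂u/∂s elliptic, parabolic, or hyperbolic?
Rewriting in standard form: 72.7696∂²u/∂s² - 58.39∂²u/∂s∂t + 9∂²u/∂t² + 35.712∂u/∂s - 46.0675u = 0. Computing B² - 4AC with A = 72.7696, B = -58.39, C = 9: discriminant = 789.6865 (positive). Answer: hyperbolic.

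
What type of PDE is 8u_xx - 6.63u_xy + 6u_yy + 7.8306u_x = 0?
With A = 8, B = -6.63, C = 6, the discriminant is -148.0431. This is an elliptic PDE.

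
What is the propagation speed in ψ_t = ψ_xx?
Infinite. The heat equation is parabolic, not hyperbolic, so disturbances propagate instantly.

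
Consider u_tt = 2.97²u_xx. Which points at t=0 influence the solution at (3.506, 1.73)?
Domain of dependence: [-1.6321, 8.6441]. Signals travel at speed 2.97, so data within |x - 3.506| ≤ 2.97·1.73 = 5.1381 can reach the point.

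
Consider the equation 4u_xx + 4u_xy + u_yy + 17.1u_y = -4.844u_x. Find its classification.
Rewriting in standard form: 4u_xx + 4u_xy + u_yy + 4.844u_x + 17.1u_y = 0. Parabolic. (A = 4, B = 4, C = 1 gives B² - 4AC = 0.)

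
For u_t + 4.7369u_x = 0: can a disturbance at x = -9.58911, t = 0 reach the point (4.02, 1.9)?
No. Only data at x = -4.98011 affects (4.02, 1.9). Advection has one-way propagation along characteristics.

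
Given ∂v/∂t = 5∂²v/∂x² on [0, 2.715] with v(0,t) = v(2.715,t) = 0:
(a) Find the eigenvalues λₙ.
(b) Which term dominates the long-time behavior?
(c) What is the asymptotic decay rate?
Eigenvalues: λₙ = 5n²π²/2.715².
First three modes:
  n=1: λ₁ = 5π²/2.715² ≈ 6.695
  n=2: λ₂ = 20π²/2.715² ≈ 26.779 (4× faster decay)
  n=3: λ₃ = 45π²/2.715² ≈ 60.252 (9× faster decay)
As t → ∞, higher modes decay exponentially faster. The n=1 mode dominates: v ~ c₁ sin(πx/2.715) e^{-λ₁t}.
Decay rate: λ₁ = 5π²/2.715² ≈ 6.695.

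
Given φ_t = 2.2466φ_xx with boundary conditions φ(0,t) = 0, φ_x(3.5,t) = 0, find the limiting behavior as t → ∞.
φ → 0. Heat escapes through the Dirichlet boundary.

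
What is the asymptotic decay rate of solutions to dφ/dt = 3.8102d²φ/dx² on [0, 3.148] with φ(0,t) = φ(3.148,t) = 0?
Eigenvalues: λₙ = 3.8102n²π²/3.148².
First three modes:
  n=1: λ₁ = 3.8102π²/3.148² ≈ 3.795
  n=2: λ₂ = 15.2408π²/3.148² ≈ 15.179 (4× faster decay)
  n=3: λ₃ = 34.2918π²/3.148² ≈ 34.152 (9× faster decay)
As t → ∞, higher modes decay exponentially faster. The n=1 mode dominates: φ ~ c₁ sin(πx/3.148) e^{-λ₁t}.
Decay rate: λ₁ = 3.8102π²/3.148² ≈ 3.795.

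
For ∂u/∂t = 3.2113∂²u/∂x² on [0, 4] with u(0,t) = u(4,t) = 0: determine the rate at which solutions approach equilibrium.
Eigenvalues: λₙ = 3.2113n²π²/4².
First three modes:
  n=1: λ₁ = 3.2113π²/4² ≈ 1.981
  n=2: λ₂ = 12.8452π²/4² ≈ 7.924 (4× faster decay)
  n=3: λ₃ = 28.9017π²/4² ≈ 17.828 (9× faster decay)
As t → ∞, higher modes decay exponentially faster. The n=1 mode dominates: u ~ c₁ sin(πx/4) e^{-λ₁t}.
Decay rate: λ₁ = 3.2113π²/4² ≈ 1.981.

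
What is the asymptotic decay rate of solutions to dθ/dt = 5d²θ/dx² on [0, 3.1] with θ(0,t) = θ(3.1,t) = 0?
Eigenvalues: λₙ = 5n²π²/3.1².
First three modes:
  n=1: λ₁ = 5π²/3.1² ≈ 5.135
  n=2: λ₂ = 20π²/3.1² ≈ 20.54 (4× faster decay)
  n=3: λ₃ = 45π²/3.1² ≈ 46.216 (9× faster decay)
As t → ∞, higher modes decay exponentially faster. The n=1 mode dominates: θ ~ c₁ sin(πx/3.1) e^{-λ₁t}.
Decay rate: λ₁ = 5π²/3.1² ≈ 5.135.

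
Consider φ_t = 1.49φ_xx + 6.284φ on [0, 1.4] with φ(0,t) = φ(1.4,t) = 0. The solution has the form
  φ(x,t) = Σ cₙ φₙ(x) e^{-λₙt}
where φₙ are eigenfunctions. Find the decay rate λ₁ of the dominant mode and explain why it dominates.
Eigenvalues: λₙ = 1.49n²π²/1.4² - 6.284.
First three modes:
  n=1: λ₁ = 1.49π²/1.4² - 6.284 ≈ 1.219
  n=2: λ₂ = 5.96π²/1.4² - 6.284 ≈ 23.728
  n=3: λ₃ = 13.41π²/1.4² - 6.284 ≈ 61.242
Since 1.49π²/1.4² ≈ 7.503 > 6.284, all λₙ > 0.
The n=1 mode decays slowest → dominates as t → ∞.
Asymptotic: φ ~ c₁ sin(πx/1.4) e^{-λ₁t} with decay rate λ₁ ≈ 1.219.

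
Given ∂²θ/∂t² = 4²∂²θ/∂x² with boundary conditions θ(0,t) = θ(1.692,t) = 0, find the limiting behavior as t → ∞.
θ oscillates (no decay). Energy is conserved; the solution oscillates indefinitely as standing waves.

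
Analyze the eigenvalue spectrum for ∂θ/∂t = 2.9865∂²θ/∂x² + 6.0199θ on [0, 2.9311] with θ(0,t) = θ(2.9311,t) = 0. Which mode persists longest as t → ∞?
Eigenvalues: λₙ = 2.9865n²π²/2.9311² - 6.0199.
First three modes:
  n=1: λ₁ = 2.9865π²/2.9311² - 6.0199 ≈ -2.589
  n=2: λ₂ = 11.946π²/2.9311² - 6.0199 ≈ 7.703
  n=3: λ₃ = 26.8785π²/2.9311² - 6.0199 ≈ 24.858
Since 2.9865π²/2.9311² ≈ 3.431 < 6.0199, λ₁ < 0.
The n=1 mode grows fastest (−λₙ is largest for n=1) → dominates.
Asymptotic: θ ~ c₁ sin(πx/2.9311) e^{2.589t} (exponential growth at rate −λ₁ ≈ 2.589).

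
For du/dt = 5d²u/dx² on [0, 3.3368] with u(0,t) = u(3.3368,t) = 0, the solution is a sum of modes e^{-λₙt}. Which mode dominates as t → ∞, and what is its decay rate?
Eigenvalues: λₙ = 5n²π²/3.3368².
First three modes:
  n=1: λ₁ = 5π²/3.3368² ≈ 4.432
  n=2: λ₂ = 20π²/3.3368² ≈ 17.728 (4× faster decay)
  n=3: λ₃ = 45π²/3.3368² ≈ 39.889 (9× faster decay)
As t → ∞, higher modes decay exponentially faster. The n=1 mode dominates: u ~ c₁ sin(πx/3.3368) e^{-λ₁t}.
Decay rate: λ₁ = 5π²/3.3368² ≈ 4.432.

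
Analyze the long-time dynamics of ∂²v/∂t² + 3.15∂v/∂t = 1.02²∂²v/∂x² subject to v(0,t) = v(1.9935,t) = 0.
Long-time behavior: v → 0. Damping (γ=3.15) dissipates energy; oscillations decay exponentially.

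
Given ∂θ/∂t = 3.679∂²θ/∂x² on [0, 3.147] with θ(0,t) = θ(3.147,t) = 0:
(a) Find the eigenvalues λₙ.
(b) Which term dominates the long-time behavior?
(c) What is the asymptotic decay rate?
Eigenvalues: λₙ = 3.679n²π²/3.147².
First three modes:
  n=1: λ₁ = 3.679π²/3.147² ≈ 3.666
  n=2: λ₂ = 14.716π²/3.147² ≈ 14.665 (4× faster decay)
  n=3: λ₃ = 33.111π²/3.147² ≈ 32.997 (9× faster decay)
As t → ∞, higher modes decay exponentially faster. The n=1 mode dominates: θ ~ c₁ sin(πx/3.147) e^{-λ₁t}.
Decay rate: λ₁ = 3.679π²/3.147² ≈ 3.666.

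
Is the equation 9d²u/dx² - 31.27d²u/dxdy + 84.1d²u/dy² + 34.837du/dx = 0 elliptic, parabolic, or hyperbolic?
Computing B² - 4AC with A = 9, B = -31.27, C = 84.1: discriminant = -2049.7871 (negative). Answer: elliptic.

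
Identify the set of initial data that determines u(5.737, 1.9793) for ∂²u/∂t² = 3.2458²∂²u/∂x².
Domain of dependence: [-0.68741194, 12.16141194]. Signals travel at speed 3.2458, so data within |x - 5.737| ≤ 3.2458·1.9793 = 6.42441194 can reach the point.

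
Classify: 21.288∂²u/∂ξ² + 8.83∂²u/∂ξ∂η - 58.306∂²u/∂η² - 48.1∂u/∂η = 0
Hyperbolic (discriminant = 5042.841412).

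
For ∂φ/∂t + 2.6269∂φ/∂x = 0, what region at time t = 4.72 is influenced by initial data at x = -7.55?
At x = 4.848968. The characteristic carries data from (-7.55, 0) to (4.848968, 4.72).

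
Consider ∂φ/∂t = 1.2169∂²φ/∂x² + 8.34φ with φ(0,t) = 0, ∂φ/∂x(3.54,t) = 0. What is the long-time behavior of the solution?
As t → ∞, φ grows unboundedly. Reaction dominates diffusion (r=8.34 > κπ²/(4L²)≈0.24); solution grows exponentially.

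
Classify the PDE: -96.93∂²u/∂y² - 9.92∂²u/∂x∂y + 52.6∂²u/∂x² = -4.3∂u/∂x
Rewriting in standard form: 52.6∂²u/∂x² - 9.92∂²u/∂x∂y - 96.93∂²u/∂y² + 4.3∂u/∂x = 0. A = 52.6, B = -9.92, C = -96.93. Discriminant B² - 4AC = 20492.4784. Since 20492.4784 > 0, hyperbolic.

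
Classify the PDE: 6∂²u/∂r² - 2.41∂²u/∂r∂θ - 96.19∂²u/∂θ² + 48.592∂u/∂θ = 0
A = 6, B = -2.41, C = -96.19. Discriminant B² - 4AC = 2314.3681. Since 2314.3681 > 0, hyperbolic.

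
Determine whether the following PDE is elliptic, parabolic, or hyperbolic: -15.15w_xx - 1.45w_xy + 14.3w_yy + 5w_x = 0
Coefficients: A = -15.15, B = -1.45, C = 14.3. B² - 4AC = 868.6825, which is positive, so the equation is hyperbolic.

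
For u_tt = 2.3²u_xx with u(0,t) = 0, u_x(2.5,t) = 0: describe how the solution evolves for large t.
u oscillates (no decay). Energy is conserved; the solution oscillates indefinitely as standing waves.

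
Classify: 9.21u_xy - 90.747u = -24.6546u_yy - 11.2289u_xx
Rewriting in standard form: 11.2289u_xx + 9.21u_xy + 24.6546u_yy - 90.747u = 0. Elliptic (discriminant = -1022.55205176).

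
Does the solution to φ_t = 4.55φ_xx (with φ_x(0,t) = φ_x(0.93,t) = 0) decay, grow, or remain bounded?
φ → constant (steady state). Heat is conserved (no flux at boundaries); solution approaches the spatial average.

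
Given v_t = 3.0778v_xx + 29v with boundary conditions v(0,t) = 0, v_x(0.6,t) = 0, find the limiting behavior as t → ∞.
v grows unboundedly. Reaction dominates diffusion (r=29 > κπ²/(4L²)≈21.09); solution grows exponentially.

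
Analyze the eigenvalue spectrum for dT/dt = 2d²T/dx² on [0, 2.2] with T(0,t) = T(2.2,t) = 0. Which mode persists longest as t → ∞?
Eigenvalues: λₙ = 2n²π²/2.2².
First three modes:
  n=1: λ₁ = 2π²/2.2² ≈ 4.078
  n=2: λ₂ = 8π²/2.2² ≈ 16.313 (4× faster decay)
  n=3: λ₃ = 18π²/2.2² ≈ 36.705 (9× faster decay)
As t → ∞, higher modes decay exponentially faster. The n=1 mode dominates: T ~ c₁ sin(πx/2.2) e^{-λ₁t}.
Decay rate: λ₁ = 2π²/2.2² ≈ 4.078.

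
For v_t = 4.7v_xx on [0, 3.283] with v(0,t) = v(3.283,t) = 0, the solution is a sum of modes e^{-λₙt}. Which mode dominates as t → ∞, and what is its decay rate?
Eigenvalues: λₙ = 4.7n²π²/3.283².
First three modes:
  n=1: λ₁ = 4.7π²/3.283² ≈ 4.304
  n=2: λ₂ = 18.8π²/3.283² ≈ 17.215 (4× faster decay)
  n=3: λ₃ = 42.3π²/3.283² ≈ 38.735 (9× faster decay)
As t → ∞, higher modes decay exponentially faster. The n=1 mode dominates: v ~ c₁ sin(πx/3.283) e^{-λ₁t}.
Decay rate: λ₁ = 4.7π²/3.283² ≈ 4.304.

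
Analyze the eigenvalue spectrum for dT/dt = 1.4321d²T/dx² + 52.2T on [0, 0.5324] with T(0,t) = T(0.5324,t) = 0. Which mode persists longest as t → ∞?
Eigenvalues: λₙ = 1.4321n²π²/0.5324² - 52.2.
First three modes:
  n=1: λ₁ = 1.4321π²/0.5324² - 52.2 ≈ -2.335
  n=2: λ₂ = 5.7284π²/0.5324² - 52.2 ≈ 147.261
  n=3: λ₃ = 12.8889π²/0.5324² - 52.2 ≈ 396.586
Since 1.4321π²/0.5324² ≈ 49.865 < 52.2, λ₁ < 0.
The n=1 mode grows fastest (−λₙ is largest for n=1) → dominates.
Asymptotic: T ~ c₁ sin(πx/0.5324) e^{2.335t} (exponential growth at rate −λ₁ ≈ 2.335).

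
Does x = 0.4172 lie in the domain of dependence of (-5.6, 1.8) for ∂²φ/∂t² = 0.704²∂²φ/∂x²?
No. The domain of dependence is [-6.8672, -4.3328], and 0.4172 is outside this interval.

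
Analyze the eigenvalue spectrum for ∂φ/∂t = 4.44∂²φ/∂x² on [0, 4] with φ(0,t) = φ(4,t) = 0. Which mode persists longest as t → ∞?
Eigenvalues: λₙ = 4.44n²π²/4².
First three modes:
  n=1: λ₁ = 4.44π²/4² ≈ 2.739
  n=2: λ₂ = 17.76π²/4² ≈ 10.955 (4× faster decay)
  n=3: λ₃ = 39.96π²/4² ≈ 24.649 (9× faster decay)
As t → ∞, higher modes decay exponentially faster. The n=1 mode dominates: φ ~ c₁ sin(πx/4) e^{-λ₁t}.
Decay rate: λ₁ = 4.44π²/4² ≈ 2.739.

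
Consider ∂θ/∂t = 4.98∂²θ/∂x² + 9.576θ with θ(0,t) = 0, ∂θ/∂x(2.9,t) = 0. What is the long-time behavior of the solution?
As t → ∞, θ grows unboundedly. Reaction dominates diffusion (r=9.576 > κπ²/(4L²)≈1.46); solution grows exponentially.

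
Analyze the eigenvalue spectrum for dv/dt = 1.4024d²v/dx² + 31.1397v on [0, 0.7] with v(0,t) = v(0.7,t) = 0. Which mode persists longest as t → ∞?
Eigenvalues: λₙ = 1.4024n²π²/0.7² - 31.1397.
First three modes:
  n=1: λ₁ = 1.4024π²/0.7² - 31.1397 ≈ -2.892
  n=2: λ₂ = 5.6096π²/0.7² - 31.1397 ≈ 81.849
  n=3: λ₃ = 12.6216π²/0.7² - 31.1397 ≈ 223.085
Since 1.4024π²/0.7² ≈ 28.247 < 31.1397, λ₁ < 0.
The n=1 mode grows fastest (−λₙ is largest for n=1) → dominates.
Asymptotic: v ~ c₁ sin(πx/0.7) e^{2.892t} (exponential growth at rate −λ₁ ≈ 2.892).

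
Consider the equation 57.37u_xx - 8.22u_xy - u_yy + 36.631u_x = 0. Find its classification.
Hyperbolic. (A = 57.37, B = -8.22, C = -1 gives B² - 4AC = 297.0484.)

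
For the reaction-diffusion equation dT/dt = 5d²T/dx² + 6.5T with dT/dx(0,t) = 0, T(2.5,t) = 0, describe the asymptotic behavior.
T grows unboundedly. Reaction dominates diffusion (r=6.5 > κπ²/(4L²)≈1.97); solution grows exponentially.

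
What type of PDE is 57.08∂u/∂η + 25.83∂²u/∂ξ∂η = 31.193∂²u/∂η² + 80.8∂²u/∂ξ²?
Rewriting in standard form: -80.8∂²u/∂ξ² + 25.83∂²u/∂ξ∂η - 31.193∂²u/∂η² + 57.08∂u/∂η = 0. With A = -80.8, B = 25.83, C = -31.193, the discriminant is -9414.3887. This is an elliptic PDE.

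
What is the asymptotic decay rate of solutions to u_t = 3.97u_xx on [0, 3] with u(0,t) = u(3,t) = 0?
Eigenvalues: λₙ = 3.97n²π²/3².
First three modes:
  n=1: λ₁ = 3.97π²/3² ≈ 4.354
  n=2: λ₂ = 15.88π²/3² ≈ 17.414 (4× faster decay)
  n=3: λ₃ = 35.73π²/3² ≈ 39.182 (9× faster decay)
As t → ∞, higher modes decay exponentially faster. The n=1 mode dominates: u ~ c₁ sin(πx/3) e^{-λ₁t}.
Decay rate: λ₁ = 3.97π²/3² ≈ 4.354.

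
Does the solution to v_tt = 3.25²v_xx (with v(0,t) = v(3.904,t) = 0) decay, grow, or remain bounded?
v oscillates (no decay). Energy is conserved; the solution oscillates indefinitely as standing waves.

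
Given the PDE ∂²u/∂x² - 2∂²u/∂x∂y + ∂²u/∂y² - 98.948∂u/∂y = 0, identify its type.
The second-order coefficients are A = 1, B = -2, C = 1. Since B² - 4AC = 0 = 0, this is a parabolic PDE.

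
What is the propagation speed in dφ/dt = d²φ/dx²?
Infinite. The heat equation is parabolic, not hyperbolic, so disturbances propagate instantly.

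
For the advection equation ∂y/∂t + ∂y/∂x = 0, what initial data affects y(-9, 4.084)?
A single point: x = -13.084. The characteristic through (-9, 4.084) is x - 1t = const, so x = -9 - 1·4.084 = -13.084.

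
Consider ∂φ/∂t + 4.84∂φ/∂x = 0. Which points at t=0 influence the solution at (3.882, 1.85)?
A single point: x = -5.072. The characteristic through (3.882, 1.85) is x - 4.84t = const, so x = 3.882 - 4.84·1.85 = -5.072.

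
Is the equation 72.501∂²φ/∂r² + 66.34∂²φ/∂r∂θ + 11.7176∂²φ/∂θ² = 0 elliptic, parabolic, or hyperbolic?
Computing B² - 4AC with A = 72.501, B = 66.34, C = 11.7176: discriminant = 1002.8447296 (positive). Answer: hyperbolic.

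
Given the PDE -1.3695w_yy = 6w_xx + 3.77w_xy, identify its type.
Rewriting in standard form: -6w_xx - 3.77w_xy - 1.3695w_yy = 0. The second-order coefficients are A = -6, B = -3.77, C = -1.3695. Since B² - 4AC = -18.6551 < 0, this is an elliptic PDE.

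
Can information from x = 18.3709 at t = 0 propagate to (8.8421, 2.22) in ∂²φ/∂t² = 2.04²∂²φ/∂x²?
No. The domain of dependence is [4.3133, 13.3709], and 18.3709 is outside this interval.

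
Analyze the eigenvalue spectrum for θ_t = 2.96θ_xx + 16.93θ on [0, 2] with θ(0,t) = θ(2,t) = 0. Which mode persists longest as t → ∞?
Eigenvalues: λₙ = 2.96n²π²/2² - 16.93.
First three modes:
  n=1: λ₁ = 2.96π²/2² - 16.93 ≈ -9.626
  n=2: λ₂ = 11.84π²/2² - 16.93 ≈ 12.284
  n=3: λ₃ = 26.64π²/2² - 16.93 ≈ 48.802
Since 2.96π²/2² ≈ 7.304 < 16.93, λ₁ < 0.
The n=1 mode grows fastest (−λₙ is largest for n=1) → dominates.
Asymptotic: θ ~ c₁ sin(πx/2) e^{9.626t} (exponential growth at rate −λ₁ ≈ 9.626).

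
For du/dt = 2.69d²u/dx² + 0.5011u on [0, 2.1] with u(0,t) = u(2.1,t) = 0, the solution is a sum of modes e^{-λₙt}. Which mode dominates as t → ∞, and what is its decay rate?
Eigenvalues: λₙ = 2.69n²π²/2.1² - 0.5011.
First three modes:
  n=1: λ₁ = 2.69π²/2.1² - 0.5011 ≈ 5.519
  n=2: λ₂ = 10.76π²/2.1² - 0.5011 ≈ 23.58
  n=3: λ₃ = 24.21π²/2.1² - 0.5011 ≈ 53.681
Since 2.69π²/2.1² ≈ 6.02 > 0.5011, all λₙ > 0.
The n=1 mode decays slowest → dominates as t → ∞.
Asymptotic: u ~ c₁ sin(πx/2.1) e^{-λ₁t} with decay rate λ₁ ≈ 5.519.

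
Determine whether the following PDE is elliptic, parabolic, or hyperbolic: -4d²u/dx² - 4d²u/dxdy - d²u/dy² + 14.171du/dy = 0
Coefficients: A = -4, B = -4, C = -1. B² - 4AC = 0, which is zero, so the equation is parabolic.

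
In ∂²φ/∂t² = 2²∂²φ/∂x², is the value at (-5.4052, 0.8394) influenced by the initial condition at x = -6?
Yes. The domain of dependence is [-7.084, -3.7264], and -6 ∈ [-7.084, -3.7264].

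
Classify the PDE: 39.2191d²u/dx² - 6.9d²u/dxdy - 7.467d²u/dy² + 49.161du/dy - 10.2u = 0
A = 39.2191, B = -6.9, C = -7.467. Discriminant B² - 4AC = 1219.0060788. Since 1219.0060788 > 0, hyperbolic.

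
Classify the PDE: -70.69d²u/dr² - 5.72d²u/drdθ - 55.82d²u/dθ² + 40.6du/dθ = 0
A = -70.69, B = -5.72, C = -55.82. Discriminant B² - 4AC = -15750.9448. Since -15750.9448 < 0, elliptic.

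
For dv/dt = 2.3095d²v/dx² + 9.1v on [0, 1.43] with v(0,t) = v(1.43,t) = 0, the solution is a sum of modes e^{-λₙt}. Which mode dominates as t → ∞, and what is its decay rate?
Eigenvalues: λₙ = 2.3095n²π²/1.43² - 9.1.
First three modes:
  n=1: λ₁ = 2.3095π²/1.43² - 9.1 ≈ 2.047
  n=2: λ₂ = 9.238π²/1.43² - 9.1 ≈ 35.487
  n=3: λ₃ = 20.7855π²/1.43² - 9.1 ≈ 91.22
Since 2.3095π²/1.43² ≈ 11.147 > 9.1, all λₙ > 0.
The n=1 mode decays slowest → dominates as t → ∞.
Asymptotic: v ~ c₁ sin(πx/1.43) e^{-λ₁t} with decay rate λ₁ ≈ 2.047.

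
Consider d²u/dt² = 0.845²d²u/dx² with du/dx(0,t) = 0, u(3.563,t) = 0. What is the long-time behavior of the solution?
As t → ∞, u oscillates (no decay). Energy is conserved; the solution oscillates indefinitely as standing waves.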